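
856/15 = 57 + 1/15 ≈ 57.07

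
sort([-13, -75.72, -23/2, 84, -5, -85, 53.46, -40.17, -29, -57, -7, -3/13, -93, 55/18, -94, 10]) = [-94, -93, -85, -75.72, -57, -40.17, -29, -13, -23/2, -7, -5, -3/13, 55/18, 10, 53.46, 84]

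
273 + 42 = 315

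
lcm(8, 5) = 40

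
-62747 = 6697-69444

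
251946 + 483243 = 735189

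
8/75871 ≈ 0.000105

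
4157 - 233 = 3924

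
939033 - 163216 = 775817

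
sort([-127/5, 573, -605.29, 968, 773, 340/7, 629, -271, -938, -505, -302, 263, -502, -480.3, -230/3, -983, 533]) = [-983, -938, -605.29, -505, -502, -480.3, -302, -271, -230/3, -127/5, 340/7, 263, 533, 573, 629, 773, 968]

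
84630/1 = 84630 = 84630.00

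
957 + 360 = 1317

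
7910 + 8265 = 16175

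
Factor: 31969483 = 7^1*13^1*79^1*4447^1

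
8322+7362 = 15684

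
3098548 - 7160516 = -4061968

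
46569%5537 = 2273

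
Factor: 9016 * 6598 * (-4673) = -1 * 2^4 * 7^2 * 23^1 * 3299^1 * 4673^1 = -277985405264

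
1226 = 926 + 300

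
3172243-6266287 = -3094044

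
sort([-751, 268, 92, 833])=[-751, 92, 268, 833]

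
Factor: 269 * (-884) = -1 * 2^2 * 13^1 * 17^1 * 269^1 = -237796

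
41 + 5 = 46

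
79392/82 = 39696/41 ≈ 968.20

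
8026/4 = 2006 + 1/2 = 2006.50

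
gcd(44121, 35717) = 2101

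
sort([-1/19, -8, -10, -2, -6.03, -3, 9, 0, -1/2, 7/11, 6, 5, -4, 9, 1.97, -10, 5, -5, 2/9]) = [-10, -10, -8, -6.03, -5, -4, -3, -2, -1/2, -1/19, 0, 2/9, 7/11, 1.97, 5, 5, 6, 9, 9]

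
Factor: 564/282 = 2^1 = 2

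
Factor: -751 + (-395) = -1*2^1*3^1*191^1 = -1146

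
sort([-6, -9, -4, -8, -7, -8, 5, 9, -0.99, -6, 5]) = [-9, -8, -8, -7, -6, -6, -4, -0.99, 5, 5, 9]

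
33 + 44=77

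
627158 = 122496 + 504662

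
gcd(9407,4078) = 1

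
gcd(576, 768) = 192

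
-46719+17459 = -29260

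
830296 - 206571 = 623725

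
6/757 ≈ 0.00793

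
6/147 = 2/49 ≈ 0.0408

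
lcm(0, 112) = 0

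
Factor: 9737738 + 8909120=2^1 * 17^2 * 32261^1=18646858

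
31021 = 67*463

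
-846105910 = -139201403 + -706904507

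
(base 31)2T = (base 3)10101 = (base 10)91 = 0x5B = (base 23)3M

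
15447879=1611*9589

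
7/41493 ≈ 0.000169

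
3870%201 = 51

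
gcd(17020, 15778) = 46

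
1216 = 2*608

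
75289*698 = 52551722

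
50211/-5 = -10042 - 1/5 = -10042.20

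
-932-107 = -1039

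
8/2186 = 4/1093 ≈ 0.00366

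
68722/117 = 587 + 43/117≈587.37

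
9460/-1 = -9460 = -9460.00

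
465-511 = -46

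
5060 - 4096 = 964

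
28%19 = 9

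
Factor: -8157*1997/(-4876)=2^(-2)*3^1*23^(-1)*53^(-1)*1997^1*2719^1=16289529/4876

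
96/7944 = 4/331 ≈ 0.0121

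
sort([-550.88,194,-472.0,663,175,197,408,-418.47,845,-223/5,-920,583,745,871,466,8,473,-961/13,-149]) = [-920,-550.88,-472.0,-418.47,-149,-961/13,-223/5,8,175,194,197,408,466,473,583,663,745,845,871]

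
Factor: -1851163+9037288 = 3^1 * 5^3 * 19163^1 = 7186125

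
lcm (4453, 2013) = 146949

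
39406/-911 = -43 - 233/911 ≈ -43.26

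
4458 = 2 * 2229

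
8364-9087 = -723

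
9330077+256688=9586765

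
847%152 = 87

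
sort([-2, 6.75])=[-2, 6.75]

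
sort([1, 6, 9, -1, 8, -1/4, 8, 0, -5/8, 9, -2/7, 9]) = [-1, -5/8, -2/7, -1/4, 0, 1, 6, 8, 8, 9, 9, 9]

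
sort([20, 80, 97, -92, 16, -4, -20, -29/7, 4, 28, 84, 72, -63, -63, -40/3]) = [-92, -63, -63, -20, -40/3, -29/7, -4, 4, 16, 20, 28, 72, 80, 84, 97]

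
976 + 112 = 1088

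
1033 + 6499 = 7532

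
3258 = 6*543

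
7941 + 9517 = 17458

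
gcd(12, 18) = 6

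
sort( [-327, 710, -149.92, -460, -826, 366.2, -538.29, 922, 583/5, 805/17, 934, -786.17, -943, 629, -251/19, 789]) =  [-943, -826, -786.17, -538.29, -460, -327, -149.92, -251/19, 805/17, 583/5, 366.2, 629, 710, 789, 922, 934]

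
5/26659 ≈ 0.000188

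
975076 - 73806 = 901270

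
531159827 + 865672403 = 1396832230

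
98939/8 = 12367 + 3/8 ≈ 12367.38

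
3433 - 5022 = -1589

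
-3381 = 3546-6927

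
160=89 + 71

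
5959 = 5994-35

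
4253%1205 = 638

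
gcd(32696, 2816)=8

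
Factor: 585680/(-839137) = -1 * 2^4 * 5^1 * 13^(-1) * 17^(-1) * 3797^(-1) * 7321^1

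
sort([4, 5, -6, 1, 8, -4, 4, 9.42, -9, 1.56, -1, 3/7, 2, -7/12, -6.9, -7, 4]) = [-9, -7, -6.9, -6, -4, -1, -7/12, 3/7, 1, 1.56, 2, 4, 4, 4, 5, 8, 9.42]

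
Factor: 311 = 311^1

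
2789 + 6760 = 9549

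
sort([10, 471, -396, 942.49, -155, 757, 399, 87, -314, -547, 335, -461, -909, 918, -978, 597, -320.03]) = [-978, -909, -547, -461, -396, -320.03, -314, -155, 10, 87, 335, 399, 471, 597, 757, 918, 942.49]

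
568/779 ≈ 0.729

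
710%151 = 106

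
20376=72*283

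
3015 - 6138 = -3123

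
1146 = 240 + 906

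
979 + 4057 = 5036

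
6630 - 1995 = 4635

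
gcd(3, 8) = 1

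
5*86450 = 432250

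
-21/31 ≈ -0.677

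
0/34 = 0 = 0.00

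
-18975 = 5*(-3795) 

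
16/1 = 16 = 16.00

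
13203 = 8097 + 5106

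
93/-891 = -31/297 ≈ -0.104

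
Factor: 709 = 709^1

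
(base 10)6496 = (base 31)6nh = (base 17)1582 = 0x1960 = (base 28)880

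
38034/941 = 40 + 394/941 ≈ 40.42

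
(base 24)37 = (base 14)59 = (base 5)304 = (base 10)79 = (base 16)4f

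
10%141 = 10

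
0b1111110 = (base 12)a6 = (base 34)3o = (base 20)66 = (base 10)126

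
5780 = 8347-2567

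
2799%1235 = 329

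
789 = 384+405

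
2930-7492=-4562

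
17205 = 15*1147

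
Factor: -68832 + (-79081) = -1 * 23^1 * 59^1 * 109^1 = -147913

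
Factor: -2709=-1*3^2*7^1*43^1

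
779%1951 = 779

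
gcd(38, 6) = 2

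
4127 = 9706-5579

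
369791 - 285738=84053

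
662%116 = 82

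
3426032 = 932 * 3676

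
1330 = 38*35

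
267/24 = 11+1/8 ≈ 11.13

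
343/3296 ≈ 0.104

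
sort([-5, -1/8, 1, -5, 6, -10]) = [-10, -5, -5, -1/8, 1, 6]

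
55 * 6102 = 335610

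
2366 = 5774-3408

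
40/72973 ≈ 0.000548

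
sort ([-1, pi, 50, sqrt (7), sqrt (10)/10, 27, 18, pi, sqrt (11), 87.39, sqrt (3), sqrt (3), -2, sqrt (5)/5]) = [-2, -1, sqrt (10)/10, sqrt (5)/5, sqrt (3), sqrt (3), sqrt (7), pi, pi, sqrt (11), 18, 27, 50, 87.39]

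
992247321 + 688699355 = 1680946676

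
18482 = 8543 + 9939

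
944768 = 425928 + 518840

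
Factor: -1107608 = -1*2^3*138451^1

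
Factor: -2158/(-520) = 2^(-2)*5^(-1)*83^1 = 83/20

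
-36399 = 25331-61730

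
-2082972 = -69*30188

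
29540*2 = 59080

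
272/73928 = 34/9241≈0.00368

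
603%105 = 78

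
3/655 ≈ 0.00458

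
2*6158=12316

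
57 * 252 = 14364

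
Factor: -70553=-1*7^1*10079^1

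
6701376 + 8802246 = 15503622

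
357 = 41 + 316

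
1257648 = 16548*76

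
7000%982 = 126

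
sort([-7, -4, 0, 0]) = [-7, -4, 0, 0]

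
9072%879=282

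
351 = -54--405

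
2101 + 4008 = 6109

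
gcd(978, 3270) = 6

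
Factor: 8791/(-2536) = -1 * 2^(-3) * 59^1 * 149^1 * 317^(-1)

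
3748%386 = 274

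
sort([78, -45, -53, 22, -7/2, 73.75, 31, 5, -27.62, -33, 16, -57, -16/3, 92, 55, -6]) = [-57, -53, -45, -33, -27.62, -6, -16/3, -7/2, 5, 16, 22, 31, 55, 73.75, 78, 92]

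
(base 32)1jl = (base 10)1653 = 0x675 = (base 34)1el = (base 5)23103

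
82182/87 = 944 + 18/29 ≈ 944.62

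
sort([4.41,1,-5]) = [-5,1,4.41]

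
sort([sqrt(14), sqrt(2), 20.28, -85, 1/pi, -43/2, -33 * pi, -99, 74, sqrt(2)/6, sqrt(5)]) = [-33 * pi, -99, -85, -43/2, sqrt(2)/6, 1/pi, sqrt(2), sqrt(5), sqrt(14), 20.28, 74]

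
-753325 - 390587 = -1143912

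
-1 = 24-25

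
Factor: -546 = -1 * 2^1 * 3^1 * 7^1 * 13^1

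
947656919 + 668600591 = 1616257510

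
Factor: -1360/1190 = -1*2^3*7^(-1) = -8/7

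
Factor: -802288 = -1 * 2^4 * 41^1 * 1223^1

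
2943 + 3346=6289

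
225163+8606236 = 8831399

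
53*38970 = 2065410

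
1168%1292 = 1168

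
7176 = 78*92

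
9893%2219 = 1017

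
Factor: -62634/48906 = -1 * 3^(-1) * 19^(-1) * 73^1 = -73/57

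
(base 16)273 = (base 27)n6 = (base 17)22f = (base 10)627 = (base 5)10002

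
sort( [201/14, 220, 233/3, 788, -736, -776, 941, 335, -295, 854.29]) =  [-776, -736, -295, 201/14, 233/3, 220, 335, 788, 854.29, 941]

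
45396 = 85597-40201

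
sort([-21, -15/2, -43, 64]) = [-43, -21, -15/2, 64]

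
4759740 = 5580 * 853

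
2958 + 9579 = 12537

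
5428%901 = 22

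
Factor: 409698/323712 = 2^(-6)*3^4 = 81/64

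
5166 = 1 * 5166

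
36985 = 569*65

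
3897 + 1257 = 5154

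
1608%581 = 446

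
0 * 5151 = 0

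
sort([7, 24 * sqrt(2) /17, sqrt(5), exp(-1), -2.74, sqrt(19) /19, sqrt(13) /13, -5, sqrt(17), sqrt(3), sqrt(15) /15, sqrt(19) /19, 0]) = [-5, -2.74, 0, sqrt(19) /19, sqrt(19) /19, sqrt(15) /15, sqrt(13) /13, exp(-1), sqrt(3), 24 * sqrt(2) /17, sqrt(5), sqrt(17), 7]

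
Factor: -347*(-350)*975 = 2^1*3^1*5^4*7^1*13^1*347^1 = 118413750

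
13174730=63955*206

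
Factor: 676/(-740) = -1*5^(-1)*13^2*37^(-1) = -169/185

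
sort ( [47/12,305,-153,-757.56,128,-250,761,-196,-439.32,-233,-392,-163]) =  [-757.56,-439.32,-392,-250,-233,-196,-163,-153,47/12,128,305,761]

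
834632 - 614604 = 220028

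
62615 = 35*1789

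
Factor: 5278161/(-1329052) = -1 * 2^(-2) * 3^1 * 7^1 * 37^1 * 6793^1 * 332263^(-1)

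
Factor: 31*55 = 5^1*11^1*31^1 = 1705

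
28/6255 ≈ 0.00448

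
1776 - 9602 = -7826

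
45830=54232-8402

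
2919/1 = 2919 = 2919.00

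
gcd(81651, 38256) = 3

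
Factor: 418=2^1 * 11^1 * 19^1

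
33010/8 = 16505/4 = 4126.25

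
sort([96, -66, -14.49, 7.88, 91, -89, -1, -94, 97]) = [-94, -89, -66, -14.49, -1, 7.88, 91, 96, 97]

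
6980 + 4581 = 11561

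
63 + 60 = 123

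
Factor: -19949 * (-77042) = 2^1 * 7^1 * 5503^1 * 19949^1 = 1536910858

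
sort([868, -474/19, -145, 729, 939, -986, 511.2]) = [-986, -145, -474/19, 511.2, 729, 868, 939]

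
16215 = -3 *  (-5405)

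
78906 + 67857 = 146763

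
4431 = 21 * 211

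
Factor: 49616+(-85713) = -1 * 36097^1 = -36097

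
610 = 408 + 202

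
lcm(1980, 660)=1980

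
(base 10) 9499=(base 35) 7qe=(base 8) 22433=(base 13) 4429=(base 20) 13ej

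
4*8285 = 33140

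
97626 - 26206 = 71420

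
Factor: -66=-1 * 2^1 * 3^1 * 11^1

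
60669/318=190 + 83/106 ≈ 190.78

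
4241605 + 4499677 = 8741282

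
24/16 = 3/2 = 1.50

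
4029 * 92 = 370668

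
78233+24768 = 103001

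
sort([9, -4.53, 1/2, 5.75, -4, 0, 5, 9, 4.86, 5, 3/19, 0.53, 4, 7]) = [-4.53, -4, 0, 3/19, 1/2, 0.53, 4, 4.86, 5, 5, 5.75, 7, 9, 9]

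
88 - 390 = -302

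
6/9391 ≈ 0.000639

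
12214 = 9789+2425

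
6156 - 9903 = -3747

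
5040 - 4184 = 856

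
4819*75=361425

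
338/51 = 6 + 32/51 ≈ 6.63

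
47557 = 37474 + 10083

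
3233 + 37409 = 40642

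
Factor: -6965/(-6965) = 1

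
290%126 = 38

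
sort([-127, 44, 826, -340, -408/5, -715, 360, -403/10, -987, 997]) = [-987, -715, -340, -127, -408/5, -403/10, 44, 360, 826, 997]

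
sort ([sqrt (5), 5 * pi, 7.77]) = [sqrt (5), 7.77, 5 * pi]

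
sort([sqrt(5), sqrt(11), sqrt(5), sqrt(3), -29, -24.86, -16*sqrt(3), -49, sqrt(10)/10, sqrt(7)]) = [-49, -29, -16*sqrt(3), -24.86, sqrt(10)/10, sqrt(3), sqrt(5), sqrt(5), sqrt(7), sqrt(11)]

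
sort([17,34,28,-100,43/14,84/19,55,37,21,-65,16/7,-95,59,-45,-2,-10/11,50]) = [-100,-95,-65,-45,-2,-10/11,16/7,43/14,84/19,17,21,28,34,37,50,55,59]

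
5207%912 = 647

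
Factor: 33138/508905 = 2^1*5^(-1)*7^1*43^(-1) = 14/215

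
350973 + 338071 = 689044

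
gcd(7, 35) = 7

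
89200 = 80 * 1115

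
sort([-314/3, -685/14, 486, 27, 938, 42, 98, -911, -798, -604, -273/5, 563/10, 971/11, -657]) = [-911, -798, -657, -604, -314/3, -273/5, -685/14, 27, 42, 563/10, 971/11, 98, 486, 938]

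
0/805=0=0.00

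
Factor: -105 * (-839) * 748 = 2^2 * 3^1 * 5^1 * 7^1 * 11^1 * 17^1 * 839^1 = 65895060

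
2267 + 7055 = 9322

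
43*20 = 860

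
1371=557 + 814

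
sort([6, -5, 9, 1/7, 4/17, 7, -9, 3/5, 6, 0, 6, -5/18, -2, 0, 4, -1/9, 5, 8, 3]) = [-9, -5, -2, -5/18, -1/9, 0, 0, 1/7, 4/17, 3/5, 3, 4, 5, 6, 6, 6, 7, 8, 9]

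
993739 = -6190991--7184730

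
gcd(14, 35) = 7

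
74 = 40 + 34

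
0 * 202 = 0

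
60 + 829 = 889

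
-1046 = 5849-6895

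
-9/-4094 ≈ 0.00220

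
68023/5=13604 + 3/5=13604.60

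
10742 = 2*5371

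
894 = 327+567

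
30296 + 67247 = 97543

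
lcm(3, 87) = 87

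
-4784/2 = -2392 = -2392.00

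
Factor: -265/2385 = -1*3^(-2) = -1/9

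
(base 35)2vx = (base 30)3ss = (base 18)b04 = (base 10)3568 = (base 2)110111110000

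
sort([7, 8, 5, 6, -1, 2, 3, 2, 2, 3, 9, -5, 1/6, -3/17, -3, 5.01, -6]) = [-6, -5, -3, -1, -3/17, 1/6, 2, 2, 2, 3, 3, 5, 5.01, 6, 7, 8, 9]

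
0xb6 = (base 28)6e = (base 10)182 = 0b10110110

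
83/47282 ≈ 0.00176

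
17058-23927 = -6869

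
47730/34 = 23865/17 ≈ 1403.82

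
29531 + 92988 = 122519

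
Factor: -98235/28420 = -1*2^(-2)*3^2*7^(-2)*29^(-1)*37^1*59^1 = -19647/5684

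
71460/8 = 17865/2 = 8932.50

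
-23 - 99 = -122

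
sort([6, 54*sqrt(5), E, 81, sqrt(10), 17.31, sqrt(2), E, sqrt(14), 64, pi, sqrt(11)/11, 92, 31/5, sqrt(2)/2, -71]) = [-71, sqrt(11)/11, sqrt(2)/2, sqrt(2), E, E, pi, sqrt(10), sqrt(14), 6, 31/5, 17.31, 64, 81, 92, 54*sqrt(5)]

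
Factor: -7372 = -1 * 2^2 * 19^1 * 97^1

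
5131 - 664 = 4467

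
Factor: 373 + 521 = 2^1*3^1*149^1 = 894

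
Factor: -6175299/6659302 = -1 * 2^(-1) * 3^1 * 41^(-1) * 6247^(-1) * 158341^1 = -475023/512254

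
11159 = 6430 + 4729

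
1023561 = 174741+848820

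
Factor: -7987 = -1*7^2*163^1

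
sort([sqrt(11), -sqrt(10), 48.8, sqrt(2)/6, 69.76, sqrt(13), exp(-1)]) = [-sqrt(10), sqrt(2)/6, exp(-1), sqrt(11), sqrt(13), 48.8, 69.76]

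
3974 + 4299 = 8273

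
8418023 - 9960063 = -1542040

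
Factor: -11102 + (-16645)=-1 * 3^2 * 3083^1=-27747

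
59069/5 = 11813 + 4/5 = 11813.80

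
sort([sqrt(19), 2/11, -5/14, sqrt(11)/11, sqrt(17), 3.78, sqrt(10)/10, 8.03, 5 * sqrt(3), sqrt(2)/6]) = [-5/14, 2/11, sqrt(2)/6, sqrt(11)/11, sqrt(10)/10, 3.78, sqrt(17), sqrt(19), 8.03, 5 * sqrt(3)]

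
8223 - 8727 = -504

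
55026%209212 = 55026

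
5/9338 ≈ 0.000535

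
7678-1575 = 6103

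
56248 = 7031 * 8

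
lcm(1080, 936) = 14040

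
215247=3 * 71749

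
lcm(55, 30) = 330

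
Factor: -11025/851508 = -1*2^(-2)*5^2*7^1*31^(-1)*109^(-1) = -175/13516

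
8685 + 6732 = 15417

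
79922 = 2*39961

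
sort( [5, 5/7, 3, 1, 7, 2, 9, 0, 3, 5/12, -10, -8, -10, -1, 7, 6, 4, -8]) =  [-10, -10, -8, -8, -1, 0, 5/12, 5/7, 1, 2, 3, 3, 4, 5, 6, 7, 7, 9]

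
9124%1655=849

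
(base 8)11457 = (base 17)ggf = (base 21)b2i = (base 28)67b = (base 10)4911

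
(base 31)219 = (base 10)1962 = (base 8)3652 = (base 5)30322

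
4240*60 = 254400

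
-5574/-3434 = 2787/1717 ≈ 1.62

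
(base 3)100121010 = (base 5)210441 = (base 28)8po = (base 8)15524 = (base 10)6996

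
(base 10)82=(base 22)3g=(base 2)1010010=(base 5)312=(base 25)37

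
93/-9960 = -31/3320 ≈ -0.00934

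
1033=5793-4760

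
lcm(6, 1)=6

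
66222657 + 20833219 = 87055876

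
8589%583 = 427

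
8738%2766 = 440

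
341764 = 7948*43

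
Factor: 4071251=163^1*24977^1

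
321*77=24717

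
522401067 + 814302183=1336703250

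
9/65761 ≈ 0.000137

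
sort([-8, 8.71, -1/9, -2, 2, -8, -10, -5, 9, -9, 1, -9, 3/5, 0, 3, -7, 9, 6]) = [-10, -9, -9, -8, -8, -7, -5, -2, -1/9, 0, 3/5, 1, 2, 3, 6, 8.71, 9, 9]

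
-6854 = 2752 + -9606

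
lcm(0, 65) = 0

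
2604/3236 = 651/809 ≈ 0.805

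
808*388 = 313504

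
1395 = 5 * 279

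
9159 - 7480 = 1679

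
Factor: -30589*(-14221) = 13^2*181^1*14221^1 = 435006169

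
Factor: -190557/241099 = -1*3^2*31^1*353^ (-1) = -279/353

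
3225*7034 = 22684650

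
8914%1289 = 1180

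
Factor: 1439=1439^1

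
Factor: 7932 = 2^2*3^1*661^1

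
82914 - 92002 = -9088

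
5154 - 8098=-2944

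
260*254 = 66040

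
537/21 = 179/7 ≈ 25.57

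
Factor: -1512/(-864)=2^(-2)*7^1=7/4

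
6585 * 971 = 6394035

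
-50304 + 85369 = 35065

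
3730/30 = 373/3 ≈ 124.33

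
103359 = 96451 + 6908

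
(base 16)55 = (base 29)2r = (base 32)2l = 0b1010101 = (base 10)85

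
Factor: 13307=7^1*1901^1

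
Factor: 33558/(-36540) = -1*2^(-1)*3^(-1)*5^(-1)*17^1*29^(-1)*47^1 = -799/870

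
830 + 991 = 1821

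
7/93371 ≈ 0.0000750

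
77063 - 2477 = 74586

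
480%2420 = 480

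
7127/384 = 18 + 215/384 ≈ 18.56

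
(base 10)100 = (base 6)244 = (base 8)144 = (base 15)6a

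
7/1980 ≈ 0.00354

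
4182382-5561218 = -1378836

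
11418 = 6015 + 5403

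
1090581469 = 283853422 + 806728047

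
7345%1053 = 1027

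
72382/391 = 185+47/391 ≈ 185.12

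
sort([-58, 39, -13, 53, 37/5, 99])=[-58, -13, 37/5, 39, 53, 99]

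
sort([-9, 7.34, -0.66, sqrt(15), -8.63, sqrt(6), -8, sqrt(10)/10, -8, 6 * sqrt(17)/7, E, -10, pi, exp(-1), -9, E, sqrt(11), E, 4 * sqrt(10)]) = [-10, -9, -9, -8.63, -8, -8, -0.66, sqrt(10)/10, exp(-1), sqrt(6), E, E, E, pi, sqrt(11), 6 * sqrt(17)/7, sqrt(15), 7.34, 4 * sqrt(10)]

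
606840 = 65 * 9336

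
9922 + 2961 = 12883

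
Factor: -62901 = -1 * 3^2 * 29^1 * 241^1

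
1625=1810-185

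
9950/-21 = -473 - 17/21 ≈ -473.81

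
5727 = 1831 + 3896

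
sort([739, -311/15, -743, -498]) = [-743, -498, -311/15, 739]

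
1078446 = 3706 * 291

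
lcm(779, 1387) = 56867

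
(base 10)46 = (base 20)26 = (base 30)1g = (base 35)1b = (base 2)101110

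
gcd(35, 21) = 7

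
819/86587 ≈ 0.00946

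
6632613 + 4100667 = 10733280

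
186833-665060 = -478227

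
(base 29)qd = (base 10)767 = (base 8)1377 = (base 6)3315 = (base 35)lw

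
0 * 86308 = 0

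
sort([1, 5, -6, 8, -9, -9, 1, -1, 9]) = [-9, -9, -6, -1, 1, 1, 5, 8, 9]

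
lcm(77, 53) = 4081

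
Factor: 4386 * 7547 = 2^1 * 3^1 * 17^1 * 43^1 * 7547^1 = 33101142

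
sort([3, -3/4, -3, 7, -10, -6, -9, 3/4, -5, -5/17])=[-10, -9, -6, -5, -3, -3/4, -5/17, 3/4, 3, 7]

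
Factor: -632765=-1*5^1*7^1*101^1*179^1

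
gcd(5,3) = 1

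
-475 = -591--116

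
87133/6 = 14522 + 1/6 ≈ 14522.17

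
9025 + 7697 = 16722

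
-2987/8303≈-0.360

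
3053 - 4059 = -1006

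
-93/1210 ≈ -0.0769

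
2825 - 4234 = -1409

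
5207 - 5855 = -648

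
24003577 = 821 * 29237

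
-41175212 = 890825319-932000531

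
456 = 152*3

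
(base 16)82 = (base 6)334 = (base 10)130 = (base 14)94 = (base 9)154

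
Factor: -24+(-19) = -1*43^1 = -43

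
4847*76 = 368372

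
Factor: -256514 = -1 * 2^1 * 128257^1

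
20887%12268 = 8619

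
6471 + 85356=91827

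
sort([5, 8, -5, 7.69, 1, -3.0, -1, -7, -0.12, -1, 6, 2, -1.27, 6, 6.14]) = [-7, -5, -3.0, -1.27, -1, -1, -0.12, 1, 2, 5, 6, 6, 6.14, 7.69, 8]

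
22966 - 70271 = -47305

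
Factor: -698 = -1 * 2^1 * 349^1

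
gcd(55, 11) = 11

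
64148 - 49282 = 14866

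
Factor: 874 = 2^1*19^1*23^1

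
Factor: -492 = -1*2^2*3^1*41^1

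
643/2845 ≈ 0.226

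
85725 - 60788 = 24937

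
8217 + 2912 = 11129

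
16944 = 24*706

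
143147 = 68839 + 74308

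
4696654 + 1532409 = 6229063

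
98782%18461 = 6477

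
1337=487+850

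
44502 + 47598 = 92100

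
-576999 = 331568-908567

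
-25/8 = -3 - 1/8 ≈ -3.13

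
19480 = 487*40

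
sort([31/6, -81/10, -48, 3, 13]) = [-48, -81/10, 3, 31/6, 13]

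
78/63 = 1 + 5/21 ≈ 1.24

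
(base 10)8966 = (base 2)10001100000110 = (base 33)87n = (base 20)1286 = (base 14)33a6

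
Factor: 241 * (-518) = -1 * 2^1 * 7^1 * 37^1 * 241^1 = -124838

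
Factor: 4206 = 2^1 * 3^1 * 701^1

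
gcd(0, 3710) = 3710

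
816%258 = 42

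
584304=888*658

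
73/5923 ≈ 0.0123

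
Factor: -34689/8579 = -1 * 3^1 * 23^(-1) * 31^1 = -93/23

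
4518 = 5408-890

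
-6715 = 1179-7894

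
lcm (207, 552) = 1656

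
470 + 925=1395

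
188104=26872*7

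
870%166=40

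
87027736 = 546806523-459778787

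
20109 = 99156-79047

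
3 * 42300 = 126900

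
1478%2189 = 1478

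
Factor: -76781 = -1*76781^1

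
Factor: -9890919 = -1*3^2*281^1*3911^1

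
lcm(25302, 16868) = 50604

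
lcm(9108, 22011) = 264132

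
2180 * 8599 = 18745820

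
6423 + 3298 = 9721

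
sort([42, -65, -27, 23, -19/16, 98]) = [-65, -27, -19/16, 23, 42, 98]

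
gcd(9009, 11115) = 117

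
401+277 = 678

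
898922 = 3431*262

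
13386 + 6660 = 20046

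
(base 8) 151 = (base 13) 81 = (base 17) 63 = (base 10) 105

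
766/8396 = 383/4198 ≈ 0.0912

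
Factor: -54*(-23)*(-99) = -1*2^1*3^5*11^1*23^1 = -122958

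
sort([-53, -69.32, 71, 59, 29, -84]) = [-84, -69.32, -53, 29, 59, 71]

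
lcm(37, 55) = 2035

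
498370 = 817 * 610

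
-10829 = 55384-66213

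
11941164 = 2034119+9907045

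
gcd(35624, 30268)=4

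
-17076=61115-78191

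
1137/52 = 21 + 45/52 ≈ 21.87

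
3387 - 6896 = -3509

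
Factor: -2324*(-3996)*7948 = 2^6*3^3*7^1*37^1*83^1*1987^1 = 73810723392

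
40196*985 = 39593060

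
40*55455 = 2218200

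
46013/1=46013=46013.00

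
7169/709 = 10+79/709 ≈ 10.11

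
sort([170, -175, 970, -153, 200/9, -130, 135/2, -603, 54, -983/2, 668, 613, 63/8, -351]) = [-603, -983/2, -351, -175, -153, -130, 63/8, 200/9, 54, 135/2, 170, 613, 668, 970]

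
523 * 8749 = 4575727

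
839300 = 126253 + 713047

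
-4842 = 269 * (-18)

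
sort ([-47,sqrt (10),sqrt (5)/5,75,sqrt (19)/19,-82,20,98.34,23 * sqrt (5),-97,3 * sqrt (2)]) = [-97,-82,-47,sqrt (19)/19,sqrt (5)/5,sqrt (10),3 * sqrt (2),20,23 * sqrt (5),75,98.34]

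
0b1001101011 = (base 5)4434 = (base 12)437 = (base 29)la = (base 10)619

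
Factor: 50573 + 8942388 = 37^2 * 6569^1 = 8992961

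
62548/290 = 31274/145 ≈ 215.68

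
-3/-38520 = 1/12840 ≈ 0.0000779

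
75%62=13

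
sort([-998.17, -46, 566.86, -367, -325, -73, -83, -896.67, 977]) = [-998.17, -896.67, -367, -325, -83, -73, -46, 566.86, 977]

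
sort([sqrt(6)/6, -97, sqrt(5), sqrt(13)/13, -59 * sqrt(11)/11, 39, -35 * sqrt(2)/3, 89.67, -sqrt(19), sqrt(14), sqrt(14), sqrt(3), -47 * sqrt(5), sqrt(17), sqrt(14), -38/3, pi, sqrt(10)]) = [-47 * sqrt(5), -97, -59 * sqrt(11)/11, -35 * sqrt(2)/3, -38/3, -sqrt(19), sqrt(13)/13, sqrt(6)/6, sqrt(3), sqrt(5), pi, sqrt(10), sqrt(14), sqrt(14), sqrt(14), sqrt(17), 39, 89.67]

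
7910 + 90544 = 98454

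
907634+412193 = 1319827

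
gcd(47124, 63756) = 2772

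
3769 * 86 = 324134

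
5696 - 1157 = 4539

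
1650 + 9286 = 10936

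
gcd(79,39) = 1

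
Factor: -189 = -1 * 3^3 * 7^1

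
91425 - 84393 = 7032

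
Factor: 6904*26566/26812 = 2^2*37^1*359^1*863^1*6703^(-1) = 45852916/6703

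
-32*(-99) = 3168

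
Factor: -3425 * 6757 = -1 * 5^2 * 29^1 * 137^1 * 233^1 = -23142725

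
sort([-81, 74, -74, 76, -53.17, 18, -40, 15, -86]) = [-86, -81, -74, -53.17, -40, 15, 18, 74, 76]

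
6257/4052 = 1 + 2205/4052 ≈ 1.54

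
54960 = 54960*1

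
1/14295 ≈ 0.0000700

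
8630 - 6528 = 2102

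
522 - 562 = -40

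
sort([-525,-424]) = [-525,-424]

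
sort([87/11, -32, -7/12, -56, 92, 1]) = [-56, -32, -7/12, 1, 87/11, 92]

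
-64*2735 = -175040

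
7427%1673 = 735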